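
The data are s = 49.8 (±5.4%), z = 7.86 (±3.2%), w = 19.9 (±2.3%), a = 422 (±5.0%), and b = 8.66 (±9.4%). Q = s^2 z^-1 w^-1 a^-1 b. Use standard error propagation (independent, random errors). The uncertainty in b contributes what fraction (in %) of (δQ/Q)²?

36.0%

(δQ/Q)² = (2·δs/s)² + (-1·δz/z)² + (-1·δw/w)² + (-1·δa/a)² + (1·δb/b)²
  s term: (2×0.0540)² = 0.0117
  z term: (-1×0.0320)² = 0.00102
  w term: (-1×0.0230)² = 0.000529
  a term: (-1×0.0500)² = 0.00250
  b term: (1×0.0940)² = 0.00884
Total = 0.0246. Share from b = 0.00884/0.0246 = 0.360.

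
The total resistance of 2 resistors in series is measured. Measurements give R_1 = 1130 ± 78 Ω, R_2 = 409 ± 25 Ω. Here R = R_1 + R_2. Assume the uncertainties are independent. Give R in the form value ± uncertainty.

1540 ± 81.9 Ω

Each term contributes (cᵢ δxᵢ)² to (δR)²:
  (δR_1)² = 6080;  (δR_2)² = 625
δR = √(6710) = 81.9 Ω
R = 1540 Ω.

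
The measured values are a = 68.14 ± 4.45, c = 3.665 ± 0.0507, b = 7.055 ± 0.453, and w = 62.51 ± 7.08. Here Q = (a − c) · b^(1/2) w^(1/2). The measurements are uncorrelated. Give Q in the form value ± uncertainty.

1354 ± 128

Let u = a − c = 64.47. δu = √(δa² + δc²) = √(19.8 + 0.00257) = 4.45, so δu/u = 0.0690.
Q is then a monomial in u, b, w:
δQ/Q = √((δu/u)² + (½·δb/b)² + (½·δw/w)²) = √(0.00476 + 0.00103 + 0.00321) = 0.0949
Q = 1354, so δQ = 0.0949 × 1354 = 128.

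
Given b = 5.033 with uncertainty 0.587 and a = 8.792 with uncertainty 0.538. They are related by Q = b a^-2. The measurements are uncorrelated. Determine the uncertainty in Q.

0.0110

Relative error in a monomial: (δQ/Q)² = Σ (nᵢ · δxᵢ/xᵢ)².
  (1·δb/b)² = (1×0.117)² = 0.0136;  (-2·δa/a)² = (-2×0.0612)² = 0.0150
δQ/Q = √(0.0286) = 0.169
Q = 0.06511, so δQ = 0.169 × 0.06511 = 0.0110.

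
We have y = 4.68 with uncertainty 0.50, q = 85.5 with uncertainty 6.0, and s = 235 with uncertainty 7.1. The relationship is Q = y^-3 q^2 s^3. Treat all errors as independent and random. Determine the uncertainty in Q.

3.35e+08

Q is a product of powers, so relative uncertainties combine in quadrature:
  (-3·δy/y)² = (-3×0.107)² = 0.103;  (2·δq/q)² = (2×0.0702)² = 0.0197;  (3·δs/s)² = (3×0.0302)² = 0.00822
δQ/Q = √(0.131) = 0.361
Q = 9.26e+08, so δQ = 0.361 × 9.26e+08 = 3.35e+08.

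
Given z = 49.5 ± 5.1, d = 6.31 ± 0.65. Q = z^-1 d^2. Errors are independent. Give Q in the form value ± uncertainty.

0.804 ± 0.185

For a monomial Q ∝ z^-1, d^2, fractional errors add in quadrature:
  (-1·δz/z)² = (-1×0.103)² = 0.0106;  (2·δd/d)² = (2×0.103)² = 0.0424
δQ/Q = √(0.0531) = 0.230
Q = 0.804, so δQ = 0.230 × 0.804 = 0.185.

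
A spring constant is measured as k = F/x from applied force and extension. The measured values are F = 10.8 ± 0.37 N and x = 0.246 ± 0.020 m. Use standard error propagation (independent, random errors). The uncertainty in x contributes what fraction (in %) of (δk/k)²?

(δk/k)² = (1·δF/F)² + (-1·δx/x)²
  F term: (1×0.0343)² = 0.00117
  x term: (-1×0.0813)² = 0.00661
Total = 0.00778. Share from x = 0.00661/0.00778 = 0.849.

84.9%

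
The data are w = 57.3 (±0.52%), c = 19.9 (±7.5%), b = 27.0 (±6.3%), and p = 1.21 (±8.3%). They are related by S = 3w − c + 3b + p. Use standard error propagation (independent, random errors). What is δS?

For a sum/difference, combine absolute errors in quadrature:
  (3·δw)² = 0.799;  (δc)² = 2.23;  (3·δb)² = 26.0;  (δp)² = 0.0101
δS = √(29.1) = 5.39

5.39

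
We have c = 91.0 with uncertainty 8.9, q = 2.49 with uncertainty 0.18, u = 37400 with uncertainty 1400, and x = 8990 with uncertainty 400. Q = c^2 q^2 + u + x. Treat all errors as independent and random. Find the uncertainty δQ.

12600

Let p = c^2·q^2 = 51300. δp/p = √((2·δc/c)² + (2·δq/q)²) = √(0.0383 + 0.0209) = 0.243, so δp = 12500.
Q = p + u + x: δQ = √(δp² + δu² + δx²) = √(1.56e+08 + 1.96e+06 + 1.6e+05) = 12600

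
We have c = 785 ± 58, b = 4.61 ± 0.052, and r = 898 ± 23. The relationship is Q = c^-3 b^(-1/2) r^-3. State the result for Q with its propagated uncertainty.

(1.33 ± 0.312) × 10^-18

Since Q is a product/quotient, work with relative uncertainties:
  (-3·δc/c)² = (-3×0.0739)² = 0.0491;  (−½·δb/b)² = (-0.5×0.0113)² = 3.18e-05;  (-3·δr/r)² = (-3×0.0256)² = 0.00590
δQ/Q = √(0.0551) = 0.235
Q = 1.33e-18, so δQ = 0.235 × 1.33e-18 = 3.12e-19.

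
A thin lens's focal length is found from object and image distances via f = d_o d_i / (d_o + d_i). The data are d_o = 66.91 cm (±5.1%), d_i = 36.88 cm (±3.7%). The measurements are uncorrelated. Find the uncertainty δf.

0.712 cm

∂f/∂d_o = (d_i/(d_o+d_i))² = 0.126;  ∂f/∂d_i = (d_o/(d_o+d_i))² = 0.416
δf = √((∂f/∂d_o · δd_o)² + (∂f/∂d_i · δd_i)²) = √(0.186 + 0.322) = 0.712 cm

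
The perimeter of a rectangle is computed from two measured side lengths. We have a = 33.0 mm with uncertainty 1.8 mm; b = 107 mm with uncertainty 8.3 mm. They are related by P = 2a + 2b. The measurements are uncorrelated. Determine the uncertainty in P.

Absolute uncertainties add in quadrature for a linear combination:
  (2·δa)² = 13.0;  (2·δb)² = 276
δP = √(289) = 17.0 mm

17.0 mm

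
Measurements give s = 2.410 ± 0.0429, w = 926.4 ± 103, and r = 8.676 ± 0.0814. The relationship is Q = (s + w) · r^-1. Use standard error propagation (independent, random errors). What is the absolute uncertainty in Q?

11.9

Let u = s + w = 928.8. δu = √(δs² + δw²) = √(0.00184 + 10600) = 103, so δu/u = 0.111.
Q is then a monomial in u, r:
δQ/Q = √((δu/u)² + (-1·δr/r)²) = √(0.0123 + 8.8e-05) = 0.111
Q = 107.1, so δQ = 0.111 × 107.1 = 11.9.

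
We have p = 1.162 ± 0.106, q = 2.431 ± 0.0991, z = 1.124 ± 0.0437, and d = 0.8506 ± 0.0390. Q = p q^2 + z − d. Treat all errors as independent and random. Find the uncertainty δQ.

0.842

Let w = p·q^2 = 6.867. δw/w = √((1·δp/p)² + (2·δq/q)²) = √(0.00832 + 0.00665) = 0.122, so δw = 0.840.
Q = w + z − d: δQ = √(δw² + δz² + δd²) = √(0.706 + 0.00191 + 0.00152) = 0.842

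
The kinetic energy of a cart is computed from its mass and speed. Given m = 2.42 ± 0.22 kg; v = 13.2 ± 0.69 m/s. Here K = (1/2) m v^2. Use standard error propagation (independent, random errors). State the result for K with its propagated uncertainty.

211 ± 29.2 J

K is a product of powers, so relative uncertainties combine in quadrature:
  (1·δm/m)² = (1×0.0909)² = 0.00826;  (2·δv/v)² = (2×0.0523)² = 0.0109
δK/K = √(0.0192) = 0.139
K = 211 J, so δK = 0.139 × 211 = 29.2 J.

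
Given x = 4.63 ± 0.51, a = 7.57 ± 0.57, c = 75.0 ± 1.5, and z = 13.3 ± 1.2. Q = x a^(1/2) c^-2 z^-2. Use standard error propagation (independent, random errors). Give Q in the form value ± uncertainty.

Relative error in a monomial: (δQ/Q)² = Σ (nᵢ · δxᵢ/xᵢ)².
  (1·δx/x)² = (1×0.110)² = 0.0121;  (½·δa/a)² = (0.5×0.0753)² = 0.00142;  (-2·δc/c)² = (-2×0.0200)² = 0.00160;  (-2·δz/z)² = (-2×0.0902)² = 0.0326
δQ/Q = √(0.0477) = 0.218
Q = 1.28e-05, so δQ = 0.218 × 1.28e-05 = 2.8e-06.

(1.28 ± 0.280) × 10^-5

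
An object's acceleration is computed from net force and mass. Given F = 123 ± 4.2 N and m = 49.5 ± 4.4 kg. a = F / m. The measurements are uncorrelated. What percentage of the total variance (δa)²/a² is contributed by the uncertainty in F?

(δa/a)² = (1·δF/F)² + (-1·δm/m)²
  F term: (1×0.0341)² = 0.00117
  m term: (-1×0.0889)² = 0.00790
Total = 0.00907. Share from F = 0.00117/0.00907 = 0.129.

12.9%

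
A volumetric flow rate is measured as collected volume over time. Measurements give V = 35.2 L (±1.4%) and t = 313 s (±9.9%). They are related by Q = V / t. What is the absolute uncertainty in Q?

0.0112 L/s

Each factor contributes (exponent × relative error)² to (δQ/Q)²:
  (1·δV/V)² = (1×0.0140)² = 0.000196;  (-1·δt/t)² = (-1×0.0990)² = 0.00980
δQ/Q = √(0.01000) = 0.1000
Q = 0.112 L/s, so δQ = 0.1000 × 0.112 = 0.0112 L/s.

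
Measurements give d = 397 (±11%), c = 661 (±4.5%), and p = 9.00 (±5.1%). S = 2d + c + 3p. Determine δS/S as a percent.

6.23%

Absolute uncertainties add in quadrature for a linear combination:
  (2·δd)² = 7630;  (δc)² = 885;  (3·δp)² = 1.90
δS = √(8510) = 92.3
S = 1480, so δS/S = 92.3/1480 = 0.0623.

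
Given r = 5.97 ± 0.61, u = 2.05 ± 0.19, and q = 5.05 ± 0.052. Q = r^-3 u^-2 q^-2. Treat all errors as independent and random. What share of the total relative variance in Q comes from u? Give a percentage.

(δQ/Q)² = (-3·δr/r)² + (-2·δu/u)² + (-2·δq/q)²
  r term: (-3×0.102)² = 0.0940
  u term: (-2×0.0927)² = 0.0344
  q term: (-2×0.0103)² = 0.000424
Total = 0.129. Share from u = 0.0344/0.129 = 0.267.

26.7%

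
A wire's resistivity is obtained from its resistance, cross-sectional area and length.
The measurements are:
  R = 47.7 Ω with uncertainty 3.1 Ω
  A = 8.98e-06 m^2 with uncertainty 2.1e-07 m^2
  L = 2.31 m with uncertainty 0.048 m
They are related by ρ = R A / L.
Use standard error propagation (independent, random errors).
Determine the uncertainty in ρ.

1.34e-05 Ω·m

For a monomial ρ ∝ R, A, L^-1, fractional errors add in quadrature:
  (1·δR/R)² = (1×0.0650)² = 0.00422;  (1·δA/A)² = (1×0.0234)² = 0.000547;  (-1·δL/L)² = (-1×0.0208)² = 0.000432
δρ/ρ = √(0.00520) = 0.0721
ρ = 0.000185 Ω·m, so δρ = 0.0721 × 0.000185 = 1.34e-05 Ω·m.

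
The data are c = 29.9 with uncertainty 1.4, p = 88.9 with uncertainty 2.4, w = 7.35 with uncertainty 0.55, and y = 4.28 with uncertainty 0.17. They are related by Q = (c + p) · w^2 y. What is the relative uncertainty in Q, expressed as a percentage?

15.7%

Let u = c + p = 119. δu = √(δc² + δp²) = √(1.96 + 5.76) = 2.78, so δu/u = 0.0234.
Q is then a monomial in u, w, y:
δQ/Q = √((δu/u)² + (2·δw/w)² + (1·δy/y)²) = √(0.000547 + 0.0224 + 0.00158) = 0.157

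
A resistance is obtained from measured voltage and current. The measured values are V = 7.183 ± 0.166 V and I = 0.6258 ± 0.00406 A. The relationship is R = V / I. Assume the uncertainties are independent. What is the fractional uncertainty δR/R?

0.0240

Products/powers → add relative errors in quadrature, weighted by exponent:
  (1·δV/V)² = (1×0.0231)² = 0.000534;  (-1·δI/I)² = (-1×0.00649)² = 4.21e-05
δR/R = √(0.000576) = 0.0240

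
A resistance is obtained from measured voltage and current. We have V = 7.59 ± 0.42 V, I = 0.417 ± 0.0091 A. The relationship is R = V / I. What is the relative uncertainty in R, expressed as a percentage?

5.95%

Products/powers → add relative errors in quadrature, weighted by exponent:
  (1·δV/V)² = (1×0.0553)² = 0.00306;  (-1·δI/I)² = (-1×0.0218)² = 0.000476
δR/R = √(0.00354) = 0.0595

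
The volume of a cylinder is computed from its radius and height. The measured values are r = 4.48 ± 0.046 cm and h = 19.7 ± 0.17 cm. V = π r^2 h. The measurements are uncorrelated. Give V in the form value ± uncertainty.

For a monomial V ∝ r^2, h, fractional errors add in quadrature:
  (2·δr/r)² = (2×0.0103)² = 0.000422;  (1·δh/h)² = (1×0.00863)² = 7.45e-05
δV/V = √(0.000496) = 0.0223
V = 1240 cm^3, so δV = 0.0223 × 1240 = 27.7 cm^3.

1240 ± 27.7 cm^3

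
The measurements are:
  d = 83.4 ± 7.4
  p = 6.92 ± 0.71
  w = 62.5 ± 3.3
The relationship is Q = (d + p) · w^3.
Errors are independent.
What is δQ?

3.94e+06

Let u = d + p = 90.3. δu = √(δd² + δp²) = √(54.8 + 0.504) = 7.43, so δu/u = 0.0823.
Q is then a monomial in u, w:
δQ/Q = √((δu/u)² + (3·δw/w)²) = √(0.00677 + 0.0251) = 0.179
Q = 2.21e+07, so δQ = 0.179 × 2.21e+07 = 3.94e+06.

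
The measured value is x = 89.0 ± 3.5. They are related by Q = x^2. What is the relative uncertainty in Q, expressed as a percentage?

7.87%

Q ∝ x^2, so δQ/Q = |2| · δx/x = 2 × 0.0393 = 0.0787.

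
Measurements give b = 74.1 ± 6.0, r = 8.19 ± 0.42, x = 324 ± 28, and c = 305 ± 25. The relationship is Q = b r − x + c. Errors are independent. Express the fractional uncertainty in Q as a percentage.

11.8%

Let p = b·r = 607. δp/p = √((1·δb/b)² + (1·δr/r)²) = √(0.00656 + 0.00263) = 0.0958, so δp = 58.2.
Q = p − x + c: δQ = √(δp² + δx² + δc²) = √(3380 + 784 + 625) = 69.2
Q = 588, so δQ/Q = 69.2/588 = 0.118.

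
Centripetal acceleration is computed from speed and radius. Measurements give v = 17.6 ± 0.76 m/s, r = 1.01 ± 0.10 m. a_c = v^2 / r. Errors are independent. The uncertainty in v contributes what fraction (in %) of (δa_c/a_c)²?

43.2%

(δa_c/a_c)² = (2·δv/v)² + (-1·δr/r)²
  v term: (2×0.0432)² = 0.00746
  r term: (-1×0.0990)² = 0.00980
Total = 0.0173. Share from v = 0.00746/0.0173 = 0.432.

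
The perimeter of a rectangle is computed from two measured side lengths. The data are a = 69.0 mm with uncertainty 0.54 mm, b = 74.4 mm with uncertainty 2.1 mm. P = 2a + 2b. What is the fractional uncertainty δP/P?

For a sum/difference, combine absolute errors in quadrature:
  (2·δa)² = 1.17;  (2·δb)² = 17.6
δP = √(18.8) = 4.34 mm
P = 287 mm, so δP/P = 4.34/287 = 0.0151.

0.0151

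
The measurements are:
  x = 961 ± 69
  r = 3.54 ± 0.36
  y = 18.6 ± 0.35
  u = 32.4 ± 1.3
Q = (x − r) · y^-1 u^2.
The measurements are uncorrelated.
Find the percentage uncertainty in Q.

10.9%

Let w = x − r = 957. δw = √(δx² + δr²) = √(4760 + 0.130) = 69.0, so δw/w = 0.0721.
Q is then a monomial in w, y, u:
δQ/Q = √((δw/w)² + (-1·δy/y)² + (2·δu/u)²) = √(0.00519 + 0.000354 + 0.00644) = 0.109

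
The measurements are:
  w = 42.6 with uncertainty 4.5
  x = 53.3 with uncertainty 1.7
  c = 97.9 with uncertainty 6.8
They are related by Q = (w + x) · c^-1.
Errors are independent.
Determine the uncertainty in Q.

Let u = w + x = 95.9. δu = √(δw² + δx²) = √(20.2 + 2.89) = 4.81, so δu/u = 0.0502.
Q is then a monomial in u, c:
δQ/Q = √((δu/u)² + (-1·δc/c)²) = √(0.00252 + 0.00482) = 0.0857
Q = 0.980, so δQ = 0.0857 × 0.980 = 0.0839.

0.0839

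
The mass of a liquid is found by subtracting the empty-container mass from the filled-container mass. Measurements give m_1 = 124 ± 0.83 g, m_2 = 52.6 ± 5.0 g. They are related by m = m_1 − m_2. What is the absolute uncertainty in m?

Each term contributes (cᵢ δxᵢ)² to (δm)²:
  (δm_1)² = 0.689;  (δm_2)² = 25.0
δm = √(25.7) = 5.07 g

5.07 g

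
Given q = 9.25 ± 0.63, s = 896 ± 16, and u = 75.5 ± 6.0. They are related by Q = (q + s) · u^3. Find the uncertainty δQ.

9.31e+07

Let w = q + s = 905. δw = √(δq² + δs²) = √(0.397 + 256) = 16.0, so δw/w = 0.0177.
Q is then a monomial in w, u:
δQ/Q = √((δw/w)² + (3·δu/u)²) = √(0.000313 + 0.0568) = 0.239
Q = 3.9e+08, so δQ = 0.239 × 3.9e+08 = 9.31e+07.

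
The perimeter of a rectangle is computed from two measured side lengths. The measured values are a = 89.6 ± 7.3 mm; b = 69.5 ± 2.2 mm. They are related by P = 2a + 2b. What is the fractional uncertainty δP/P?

0.0479

Sums and differences: (δP)² = Σ (cᵢ δxᵢ)².
  (2·δa)² = 213;  (2·δb)² = 19.4
δP = √(233) = 15.2 mm
P = 318 mm, so δP/P = 15.2/318 = 0.0479.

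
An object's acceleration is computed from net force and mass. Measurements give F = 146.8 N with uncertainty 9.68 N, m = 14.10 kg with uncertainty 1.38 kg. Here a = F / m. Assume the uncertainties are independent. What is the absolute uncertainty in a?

1.23 m/s^2

Relative error in a monomial: (δa/a)² = Σ (nᵢ · δxᵢ/xᵢ)².
  (1·δF/F)² = (1×0.0659)² = 0.00435;  (-1·δm/m)² = (-1×0.0979)² = 0.00958
δa/a = √(0.0139) = 0.118
a = 10.41 m/s^2, so δa = 0.118 × 10.41 = 1.23 m/s^2.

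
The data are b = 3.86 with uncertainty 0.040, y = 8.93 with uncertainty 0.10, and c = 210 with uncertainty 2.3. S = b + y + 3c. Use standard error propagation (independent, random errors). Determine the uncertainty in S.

Absolute uncertainties add in quadrature for a linear combination:
  (δb)² = 0.00160;  (δy)² = 0.0100;  (3·δc)² = 47.6
δS = √(47.6) = 6.90

6.90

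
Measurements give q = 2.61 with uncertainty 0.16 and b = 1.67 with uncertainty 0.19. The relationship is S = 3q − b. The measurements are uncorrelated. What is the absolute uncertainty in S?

For a sum/difference, combine absolute errors in quadrature:
  (3·δq)² = 0.230;  (δb)² = 0.0361
δS = √(0.267) = 0.516

0.516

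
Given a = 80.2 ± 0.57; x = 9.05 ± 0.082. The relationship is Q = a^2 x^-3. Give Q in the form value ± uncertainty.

Each factor contributes (exponent × relative error)² to (δQ/Q)²:
  (2·δa/a)² = (2×0.00711)² = 0.000202;  (-3·δx/x)² = (-3×0.00906)² = 0.000739
δQ/Q = √(0.000941) = 0.0307
Q = 8.68, so δQ = 0.0307 × 8.68 = 0.266.

8.68 ± 0.266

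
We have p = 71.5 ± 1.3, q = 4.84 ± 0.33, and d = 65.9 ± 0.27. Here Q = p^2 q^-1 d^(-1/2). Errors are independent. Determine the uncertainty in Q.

For a monomial Q ∝ p^2, q^-1, d^(-1/2), fractional errors add in quadrature:
  (2·δp/p)² = (2×0.0182)² = 0.00132;  (-1·δq/q)² = (-1×0.0682)² = 0.00465;  (−½·δd/d)² = (-0.5×0.00410)² = 4.2e-06
δQ/Q = √(0.00598) = 0.0773
Q = 130, so δQ = 0.0773 × 130 = 10.1.

10.1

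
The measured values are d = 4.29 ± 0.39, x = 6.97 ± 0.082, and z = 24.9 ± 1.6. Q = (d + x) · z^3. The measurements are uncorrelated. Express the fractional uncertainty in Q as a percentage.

19.6%

Let u = d + x = 11.3. δu = √(δd² + δx²) = √(0.152 + 0.00672) = 0.399, so δu/u = 0.0354.
Q is then a monomial in u, z:
δQ/Q = √((δu/u)² + (3·δz/z)²) = √(0.00125 + 0.0372) = 0.196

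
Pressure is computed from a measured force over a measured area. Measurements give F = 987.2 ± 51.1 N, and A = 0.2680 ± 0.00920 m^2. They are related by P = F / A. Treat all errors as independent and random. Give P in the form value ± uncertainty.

P is a product of powers, so relative uncertainties combine in quadrature:
  (1·δF/F)² = (1×0.0518)² = 0.00268;  (-1·δA/A)² = (-1×0.0343)² = 0.00118
δP/P = √(0.00386) = 0.0621
P = 3684 Pa, so δP = 0.0621 × 3684 = 229 Pa.

3684 ± 229 Pa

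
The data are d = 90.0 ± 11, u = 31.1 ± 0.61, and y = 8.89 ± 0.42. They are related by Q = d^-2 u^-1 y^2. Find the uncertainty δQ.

Relative error in a monomial: (δQ/Q)² = Σ (nᵢ · δxᵢ/xᵢ)².
  (-2·δd/d)² = (-2×0.122)² = 0.0598;  (-1·δu/u)² = (-1×0.0196)² = 0.000385;  (2·δy/y)² = (2×0.0472)² = 0.00893
δQ/Q = √(0.0691) = 0.263
Q = 0.000314, so δQ = 0.263 × 0.000314 = 8.24e-05.

8.24e-05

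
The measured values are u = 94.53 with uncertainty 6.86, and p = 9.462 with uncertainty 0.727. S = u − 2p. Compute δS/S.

0.0927

For a sum/difference, combine absolute errors in quadrature:
  (δu)² = 47.1;  (2·δp)² = 2.11
δS = √(49.2) = 7.01
S = 75.61, so δS/S = 7.01/75.61 = 0.0927.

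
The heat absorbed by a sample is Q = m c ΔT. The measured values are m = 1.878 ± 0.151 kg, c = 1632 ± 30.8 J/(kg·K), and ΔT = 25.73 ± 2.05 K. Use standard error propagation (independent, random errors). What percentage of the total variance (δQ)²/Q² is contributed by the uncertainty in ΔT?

(δQ/Q)² = (1·δm/m)² + (1·δc/c)² + (1·δΔT/ΔT)²
  m term: (1×0.0804)² = 0.00646
  c term: (1×0.0189)² = 0.000356
  ΔT term: (1×0.0797)² = 0.00635
Total = 0.0132. Share from ΔT = 0.00635/0.0132 = 0.482.

48.2%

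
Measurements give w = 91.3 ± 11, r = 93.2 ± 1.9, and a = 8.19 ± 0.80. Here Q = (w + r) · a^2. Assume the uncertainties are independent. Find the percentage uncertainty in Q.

20.5%

Let u = w + r = 184. δu = √(δw² + δr²) = √(121 + 3.61) = 11.2, so δu/u = 0.0605.
Q is then a monomial in u, a:
δQ/Q = √((δu/u)² + (2·δa/a)²) = √(0.00366 + 0.0382) = 0.205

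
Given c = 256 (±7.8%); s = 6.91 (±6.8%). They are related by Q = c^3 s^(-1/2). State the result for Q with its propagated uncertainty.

(6.38 ± 1.51) × 10^6

Products/powers → add relative errors in quadrature, weighted by exponent:
  (3·δc/c)² = (3×0.0780)² = 0.0548;  (−½·δs/s)² = (-0.5×0.0680)² = 0.00116
δQ/Q = √(0.0559) = 0.236
Q = 6.38e+06, so δQ = 0.236 × 6.38e+06 = 1.51e+06.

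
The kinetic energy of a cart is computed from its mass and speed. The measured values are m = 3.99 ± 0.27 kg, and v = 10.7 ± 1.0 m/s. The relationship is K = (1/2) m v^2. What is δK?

45.4 J

Since K is a product/quotient, work with relative uncertainties:
  (1·δm/m)² = (1×0.0677)² = 0.00458;  (2·δv/v)² = (2×0.0935)² = 0.0349
δK/K = √(0.0395) = 0.199
K = 228 J, so δK = 0.199 × 228 = 45.4 J.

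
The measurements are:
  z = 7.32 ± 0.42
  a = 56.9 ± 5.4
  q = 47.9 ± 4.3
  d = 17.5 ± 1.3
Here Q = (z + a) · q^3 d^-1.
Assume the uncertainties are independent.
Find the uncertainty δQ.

Let u = z + a = 64.2. δu = √(δz² + δa²) = √(0.176 + 29.2) = 5.42, so δu/u = 0.0843.
Q is then a monomial in u, q, d:
δQ/Q = √((δu/u)² + (3·δq/q)² + (-1·δd/d)²) = √(0.00711 + 0.0725 + 0.00552) = 0.292
Q = 4.03e+05, so δQ = 0.292 × 4.03e+05 = 1.18e+05.

1.18e+05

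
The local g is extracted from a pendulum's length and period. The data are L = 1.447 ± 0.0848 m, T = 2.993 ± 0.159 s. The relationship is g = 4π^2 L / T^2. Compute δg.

0.774 m/s^2

Relative error in a monomial: (δg/g)² = Σ (nᵢ · δxᵢ/xᵢ)².
  (1·δL/L)² = (1×0.0586)² = 0.00343;  (-2·δT/T)² = (-2×0.0531)² = 0.0113
δg/g = √(0.0147) = 0.121
g = 6.377 m/s^2, so δg = 0.121 × 6.377 = 0.774 m/s^2.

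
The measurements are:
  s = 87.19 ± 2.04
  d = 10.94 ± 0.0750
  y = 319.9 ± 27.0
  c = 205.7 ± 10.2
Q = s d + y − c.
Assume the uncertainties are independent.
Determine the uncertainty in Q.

37.1

Let p = s·d = 953.9. δp/p = √((1·δs/s)² + (1·δd/d)²) = √(0.000547 + 4.7e-05) = 0.0244, so δp = 23.3.
Q = p + y − c: δQ = √(δp² + δy² + δc²) = √(541 + 729 + 104) = 37.1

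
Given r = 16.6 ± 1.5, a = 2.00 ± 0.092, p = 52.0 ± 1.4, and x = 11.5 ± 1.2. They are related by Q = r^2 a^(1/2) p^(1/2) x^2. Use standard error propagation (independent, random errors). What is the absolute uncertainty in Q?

Relative error in a monomial: (δQ/Q)² = Σ (nᵢ · δxᵢ/xᵢ)².
  (2·δr/r)² = (2×0.0904)² = 0.0327;  (½·δa/a)² = (0.5×0.0460)² = 0.000529;  (½·δp/p)² = (0.5×0.0269)² = 0.000181;  (2·δx/x)² = (2×0.104)² = 0.0436
δQ/Q = √(0.0769) = 0.277
Q = 3.72e+05, so δQ = 0.277 × 3.72e+05 = 1.03e+05.

1.03e+05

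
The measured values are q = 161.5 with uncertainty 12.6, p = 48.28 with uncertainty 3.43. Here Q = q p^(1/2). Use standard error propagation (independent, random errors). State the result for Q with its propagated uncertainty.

1122 ± 96.2

Q is a product of powers, so relative uncertainties combine in quadrature:
  (1·δq/q)² = (1×0.0780)² = 0.00609;  (½·δp/p)² = (0.5×0.0710)² = 0.00126
δQ/Q = √(0.00735) = 0.0857
Q = 1122, so δQ = 0.0857 × 1122 = 96.2.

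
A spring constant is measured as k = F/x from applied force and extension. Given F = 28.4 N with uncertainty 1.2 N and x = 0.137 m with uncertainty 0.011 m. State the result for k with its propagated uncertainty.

Each factor contributes (exponent × relative error)² to (δk/k)²:
  (1·δF/F)² = (1×0.0423)² = 0.00179;  (-1·δx/x)² = (-1×0.0803)² = 0.00645
δk/k = √(0.00823) = 0.0907
k = 207 N/m, so δk = 0.0907 × 207 = 18.8 N/m.

207 ± 18.8 N/m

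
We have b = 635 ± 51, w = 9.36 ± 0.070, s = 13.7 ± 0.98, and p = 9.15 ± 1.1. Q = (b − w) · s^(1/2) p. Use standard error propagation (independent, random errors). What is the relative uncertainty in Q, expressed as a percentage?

15.0%

Let u = b − w = 626. δu = √(δb² + δw²) = √(2600 + 0.00490) = 51.0, so δu/u = 0.0815.
Q is then a monomial in u, s, p:
δQ/Q = √((δu/u)² + (½·δs/s)² + (1·δp/p)²) = √(0.00664 + 0.00128 + 0.0145) = 0.150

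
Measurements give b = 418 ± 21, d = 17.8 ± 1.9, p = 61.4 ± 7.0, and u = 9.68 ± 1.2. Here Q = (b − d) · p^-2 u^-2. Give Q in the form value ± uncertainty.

0.00113 ± 0.000386

Let w = b − d = 400. δw = √(δb² + δd²) = √(441 + 3.61) = 21.1, so δw/w = 0.0527.
Q is then a monomial in w, p, u:
δQ/Q = √((δw/w)² + (-2·δp/p)² + (-2·δu/u)²) = √(0.00278 + 0.0520 + 0.0615) = 0.341
Q = 0.00113, so δQ = 0.341 × 0.00113 = 0.000386.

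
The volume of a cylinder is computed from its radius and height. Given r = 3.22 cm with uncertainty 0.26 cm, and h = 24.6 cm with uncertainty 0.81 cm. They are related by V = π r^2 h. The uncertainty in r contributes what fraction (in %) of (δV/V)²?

(δV/V)² = (2·δr/r)² + (1·δh/h)²
  r term: (2×0.0807)² = 0.0261
  h term: (1×0.0329)² = 0.00108
Total = 0.0272. Share from r = 0.0261/0.0272 = 0.960.

96.0%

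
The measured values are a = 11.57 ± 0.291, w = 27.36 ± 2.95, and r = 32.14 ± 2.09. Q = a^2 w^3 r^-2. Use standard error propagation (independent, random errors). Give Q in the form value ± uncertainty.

Products/powers → add relative errors in quadrature, weighted by exponent:
  (2·δa/a)² = (2×0.0252)² = 0.00253;  (3·δw/w)² = (3×0.108)² = 0.105;  (-2·δr/r)² = (-2×0.0650)² = 0.0169
δQ/Q = √(0.124) = 0.352
Q = 2654, so δQ = 0.352 × 2654 = 935.

2654 ± 935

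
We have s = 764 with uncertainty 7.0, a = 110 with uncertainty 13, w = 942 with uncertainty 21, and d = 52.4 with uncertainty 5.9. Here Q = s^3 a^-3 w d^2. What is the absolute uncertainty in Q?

Since Q is a product/quotient, work with relative uncertainties:
  (3·δs/s)² = (3×0.00916)² = 0.000756;  (-3·δa/a)² = (-3×0.118)² = 0.126;  (1·δw/w)² = (1×0.0223)² = 0.000497;  (2·δd/d)² = (2×0.113)² = 0.0507
δQ/Q = √(0.178) = 0.422
Q = 8.67e+08, so δQ = 0.422 × 8.67e+08 = 3.65e+08.

3.65e+08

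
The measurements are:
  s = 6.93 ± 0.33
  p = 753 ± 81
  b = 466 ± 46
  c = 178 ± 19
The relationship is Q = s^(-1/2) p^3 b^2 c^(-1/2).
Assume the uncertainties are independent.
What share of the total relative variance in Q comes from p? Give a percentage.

(δQ/Q)² = (−½·δs/s)² + (3·δp/p)² + (2·δb/b)² + (−½·δc/c)²
  s term: (-0.5×0.0476)² = 0.000567
  p term: (3×0.108)² = 0.104
  b term: (2×0.0987)² = 0.0390
  c term: (-0.5×0.107)² = 0.00285
Total = 0.147. Share from p = 0.104/0.147 = 0.711.

71.1%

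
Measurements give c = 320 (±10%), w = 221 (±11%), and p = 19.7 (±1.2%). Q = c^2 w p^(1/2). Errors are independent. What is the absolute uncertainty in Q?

2.29e+07

Each factor contributes (exponent × relative error)² to (δQ/Q)²:
  (2·δc/c)² = (2×0.100)² = 0.0400;  (1·δw/w)² = (1×0.110)² = 0.0121;  (½·δp/p)² = (0.5×0.0120)² = 3.6e-05
δQ/Q = √(0.0521) = 0.228
Q = 1e+08, so δQ = 0.228 × 1e+08 = 2.29e+07.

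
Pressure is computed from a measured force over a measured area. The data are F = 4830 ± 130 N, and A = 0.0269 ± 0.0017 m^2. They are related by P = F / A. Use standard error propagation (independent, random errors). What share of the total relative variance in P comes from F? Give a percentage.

15.4%

(δP/P)² = (1·δF/F)² + (-1·δA/A)²
  F term: (1×0.0269)² = 0.000724
  A term: (-1×0.0632)² = 0.00399
Total = 0.00472. Share from F = 0.000724/0.00472 = 0.154.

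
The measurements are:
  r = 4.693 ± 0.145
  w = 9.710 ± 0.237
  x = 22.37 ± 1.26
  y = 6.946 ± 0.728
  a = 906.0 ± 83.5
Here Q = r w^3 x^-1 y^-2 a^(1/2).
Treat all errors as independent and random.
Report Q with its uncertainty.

Q is a product of powers, so relative uncertainties combine in quadrature:
  (1·δr/r)² = (1×0.0309)² = 0.000955;  (3·δw/w)² = (3×0.0244)² = 0.00536;  (-1·δx/x)² = (-1×0.0563)² = 0.00317;  (-2·δy/y)² = (-2×0.105)² = 0.0439;  (½·δa/a)² = (0.5×0.0922)² = 0.00212
δQ/Q = √(0.0556) = 0.236
Q = 119.8, so δQ = 0.236 × 119.8 = 28.2.

119.8 ± 28.2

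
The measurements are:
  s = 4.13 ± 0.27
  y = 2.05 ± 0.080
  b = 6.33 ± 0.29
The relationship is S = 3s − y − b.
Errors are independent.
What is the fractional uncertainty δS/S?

0.215

Each term contributes (cᵢ δxᵢ)² to (δS)²:
  (3·δs)² = 0.656;  (δy)² = 0.00640;  (δb)² = 0.0841
δS = √(0.747) = 0.864
S = 4.01, so δS/S = 0.864/4.01 = 0.215.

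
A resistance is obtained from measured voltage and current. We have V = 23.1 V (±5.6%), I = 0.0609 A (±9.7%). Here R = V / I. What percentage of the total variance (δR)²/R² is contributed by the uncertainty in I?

(δR/R)² = (1·δV/V)² + (-1·δI/I)²
  V term: (1×0.0560)² = 0.00314
  I term: (-1×0.0970)² = 0.00941
Total = 0.0125. Share from I = 0.00941/0.0125 = 0.750.

75.0%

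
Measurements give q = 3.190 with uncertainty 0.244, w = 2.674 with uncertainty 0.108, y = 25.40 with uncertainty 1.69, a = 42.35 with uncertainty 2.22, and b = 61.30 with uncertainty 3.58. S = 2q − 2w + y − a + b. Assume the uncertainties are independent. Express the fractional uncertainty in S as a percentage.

Absolute uncertainties add in quadrature for a linear combination:
  (2·δq)² = 0.238;  (2·δw)² = 0.0467;  (δy)² = 2.86;  (δa)² = 4.93;  (δb)² = 12.8
δS = √(20.9) = 4.57
S = 45.38, so δS/S = 4.57/45.38 = 0.101.

10.1%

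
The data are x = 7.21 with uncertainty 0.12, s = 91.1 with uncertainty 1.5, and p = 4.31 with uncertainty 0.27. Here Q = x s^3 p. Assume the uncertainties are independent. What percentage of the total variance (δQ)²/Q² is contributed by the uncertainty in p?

(δQ/Q)² = (1·δx/x)² + (3·δs/s)² + (1·δp/p)²
  x term: (1×0.0166)² = 0.000277
  s term: (3×0.0165)² = 0.00244
  p term: (1×0.0626)² = 0.00392
Total = 0.00664. Share from p = 0.00392/0.00664 = 0.591.

59.1%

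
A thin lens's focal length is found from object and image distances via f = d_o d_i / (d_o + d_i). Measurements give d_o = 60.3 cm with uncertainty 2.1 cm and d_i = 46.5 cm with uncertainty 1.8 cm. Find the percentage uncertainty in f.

2.66%

∂f/∂d_o = (d_i/(d_o+d_i))² = 0.190;  ∂f/∂d_i = (d_o/(d_o+d_i))² = 0.319
δf = √((∂f/∂d_o · δd_o)² + (∂f/∂d_i · δd_i)²) = √(0.158 + 0.329) = 0.698 cm
f = 26.3 cm, so δf/f = 0.698/26.3 = 0.0266.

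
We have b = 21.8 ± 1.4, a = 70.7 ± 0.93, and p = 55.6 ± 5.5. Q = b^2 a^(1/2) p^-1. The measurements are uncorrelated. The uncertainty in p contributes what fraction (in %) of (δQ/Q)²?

(δQ/Q)² = (2·δb/b)² + (½·δa/a)² + (-1·δp/p)²
  b term: (2×0.0642)² = 0.0165
  a term: (0.5×0.0132)² = 4.33e-05
  p term: (-1×0.0989)² = 0.00979
Total = 0.0263. Share from p = 0.00979/0.0263 = 0.372.

37.2%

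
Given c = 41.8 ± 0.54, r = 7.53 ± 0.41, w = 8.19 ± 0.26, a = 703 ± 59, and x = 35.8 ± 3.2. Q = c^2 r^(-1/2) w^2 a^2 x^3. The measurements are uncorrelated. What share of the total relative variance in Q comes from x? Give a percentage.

(δQ/Q)² = (2·δc/c)² + (−½·δr/r)² + (2·δw/w)² + (2·δa/a)² + (3·δx/x)²
  c term: (2×0.0129)² = 0.000668
  r term: (-0.5×0.0544)² = 0.000741
  w term: (2×0.0317)² = 0.00403
  a term: (2×0.0839)² = 0.0282
  x term: (3×0.0894)² = 0.0719
Total = 0.106. Share from x = 0.0719/0.106 = 0.681.

68.1%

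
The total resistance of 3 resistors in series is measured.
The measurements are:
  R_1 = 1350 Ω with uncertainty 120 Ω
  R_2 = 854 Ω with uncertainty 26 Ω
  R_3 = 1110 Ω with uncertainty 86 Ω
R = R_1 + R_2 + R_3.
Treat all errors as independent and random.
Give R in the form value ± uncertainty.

Absolute uncertainties add in quadrature for a linear combination:
  (δR_1)² = 14400;  (δR_2)² = 676;  (δR_3)² = 7400
δR = √(22500) = 150 Ω
R = 3310 Ω.

3310 ± 150 Ω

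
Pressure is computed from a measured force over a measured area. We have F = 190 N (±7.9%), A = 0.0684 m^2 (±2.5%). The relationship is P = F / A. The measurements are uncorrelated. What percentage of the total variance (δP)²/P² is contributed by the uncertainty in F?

(δP/P)² = (1·δF/F)² + (-1·δA/A)²
  F term: (1×0.0790)² = 0.00624
  A term: (-1×0.0250)² = 0.000625
Total = 0.00687. Share from F = 0.00624/0.00687 = 0.909.

90.9%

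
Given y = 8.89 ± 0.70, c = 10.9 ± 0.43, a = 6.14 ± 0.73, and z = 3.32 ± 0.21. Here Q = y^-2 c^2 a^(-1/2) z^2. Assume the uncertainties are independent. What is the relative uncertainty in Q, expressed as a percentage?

Each factor contributes (exponent × relative error)² to (δQ/Q)²:
  (-2·δy/y)² = (-2×0.0787)² = 0.0248;  (2·δc/c)² = (2×0.0394)² = 0.00623;  (−½·δa/a)² = (-0.5×0.119)² = 0.00353;  (2·δz/z)² = (2×0.0633)² = 0.0160
δQ/Q = √(0.0506) = 0.225

22.5%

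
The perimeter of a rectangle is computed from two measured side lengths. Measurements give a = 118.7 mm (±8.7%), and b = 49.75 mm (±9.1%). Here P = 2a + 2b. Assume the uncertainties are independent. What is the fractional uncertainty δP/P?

0.0669

For a sum/difference, combine absolute errors in quadrature:
  (2·δa)² = 427;  (2·δb)² = 82.0
δP = √(509) = 22.6 mm
P = 336.9 mm, so δP/P = 22.6/336.9 = 0.0669.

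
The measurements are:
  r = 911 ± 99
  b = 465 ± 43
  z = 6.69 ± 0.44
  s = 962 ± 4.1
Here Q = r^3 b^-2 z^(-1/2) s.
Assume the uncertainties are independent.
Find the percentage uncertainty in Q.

37.6%

Products/powers → add relative errors in quadrature, weighted by exponent:
  (3·δr/r)² = (3×0.109)² = 0.106;  (-2·δb/b)² = (-2×0.0925)² = 0.0342;  (−½·δz/z)² = (-0.5×0.0658)² = 0.00108;  (1·δs/s)² = (1×0.00426)² = 1.82e-05
δQ/Q = √(0.142) = 0.376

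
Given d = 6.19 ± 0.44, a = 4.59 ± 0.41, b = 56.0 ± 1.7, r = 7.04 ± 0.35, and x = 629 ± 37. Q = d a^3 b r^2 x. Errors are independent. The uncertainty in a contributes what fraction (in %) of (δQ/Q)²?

78.8%

(δQ/Q)² = (1·δd/d)² + (3·δa/a)² + (1·δb/b)² + (2·δr/r)² + (1·δx/x)²
  d term: (1×0.0711)² = 0.00505
  a term: (3×0.0893)² = 0.0718
  b term: (1×0.0304)² = 0.000922
  r term: (2×0.0497)² = 0.00989
  x term: (1×0.0588)² = 0.00346
Total = 0.0911. Share from a = 0.0718/0.0911 = 0.788.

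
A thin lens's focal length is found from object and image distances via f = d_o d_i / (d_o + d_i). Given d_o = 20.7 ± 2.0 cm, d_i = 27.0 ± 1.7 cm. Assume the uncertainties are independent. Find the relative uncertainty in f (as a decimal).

∂f/∂d_o = (d_i/(d_o+d_i))² = 0.320;  ∂f/∂d_i = (d_o/(d_o+d_i))² = 0.188
δf = √((∂f/∂d_o · δd_o)² + (∂f/∂d_i · δd_i)²) = √(0.411 + 0.102) = 0.716 cm
f = 11.7 cm, so δf/f = 0.716/11.7 = 0.0611.

0.0611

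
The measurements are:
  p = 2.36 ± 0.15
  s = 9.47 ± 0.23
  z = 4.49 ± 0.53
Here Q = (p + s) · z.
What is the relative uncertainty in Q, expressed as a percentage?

Let u = p + s = 11.8. δu = √(δp² + δs²) = √(0.0225 + 0.0529) = 0.275, so δu/u = 0.0232.
Q is then a monomial in u, z:
δQ/Q = √((δu/u)² + (1·δz/z)²) = √(0.000539 + 0.0139) = 0.120

12.0%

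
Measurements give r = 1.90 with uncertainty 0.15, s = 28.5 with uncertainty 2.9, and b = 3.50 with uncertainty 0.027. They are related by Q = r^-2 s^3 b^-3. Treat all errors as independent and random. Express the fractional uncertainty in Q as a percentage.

For a monomial Q ∝ r^-2, s^3, b^-3, fractional errors add in quadrature:
  (-2·δr/r)² = (-2×0.0789)² = 0.0249;  (3·δs/s)² = (3×0.102)² = 0.0932;  (-3·δb/b)² = (-3×0.00771)² = 0.000536
δQ/Q = √(0.119) = 0.344

34.4%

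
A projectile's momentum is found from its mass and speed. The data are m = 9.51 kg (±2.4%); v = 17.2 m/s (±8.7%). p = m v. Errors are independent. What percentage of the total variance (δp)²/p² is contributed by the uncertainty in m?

(δp/p)² = (1·δm/m)² + (1·δv/v)²
  m term: (1×0.0240)² = 0.000576
  v term: (1×0.0870)² = 0.00757
Total = 0.00814. Share from m = 0.000576/0.00814 = 0.0707.

7.07%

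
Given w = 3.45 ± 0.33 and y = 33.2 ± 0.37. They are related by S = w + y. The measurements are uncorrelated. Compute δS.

0.496

Each term contributes (cᵢ δxᵢ)² to (δS)²:
  (δw)² = 0.109;  (δy)² = 0.137
δS = √(0.246) = 0.496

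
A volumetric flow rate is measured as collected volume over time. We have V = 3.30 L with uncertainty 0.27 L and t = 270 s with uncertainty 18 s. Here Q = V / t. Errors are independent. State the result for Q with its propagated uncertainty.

0.0122 ± 0.00129 L/s

For a monomial Q ∝ V, t^-1, fractional errors add in quadrature:
  (1·δV/V)² = (1×0.0818)² = 0.00669;  (-1·δt/t)² = (-1×0.0667)² = 0.00444
δQ/Q = √(0.0111) = 0.106
Q = 0.0122 L/s, so δQ = 0.106 × 0.0122 = 0.00129 L/s.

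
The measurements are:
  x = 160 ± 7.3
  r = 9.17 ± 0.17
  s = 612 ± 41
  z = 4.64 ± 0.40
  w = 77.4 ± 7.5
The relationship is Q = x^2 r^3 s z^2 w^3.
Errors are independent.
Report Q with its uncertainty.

(1.21 ± 0.435) × 10^17

For a monomial Q ∝ x^2, r^3, s, z^2, w^3, fractional errors add in quadrature:
  (2·δx/x)² = (2×0.0456)² = 0.00833;  (3·δr/r)² = (3×0.0185)² = 0.00309;  (1·δs/s)² = (1×0.0670)² = 0.00449;  (2·δz/z)² = (2×0.0862)² = 0.0297;  (3·δw/w)² = (3×0.0969)² = 0.0845
δQ/Q = √(0.130) = 0.361
Q = 1.21e+17, so δQ = 0.361 × 1.21e+17 = 4.35e+16.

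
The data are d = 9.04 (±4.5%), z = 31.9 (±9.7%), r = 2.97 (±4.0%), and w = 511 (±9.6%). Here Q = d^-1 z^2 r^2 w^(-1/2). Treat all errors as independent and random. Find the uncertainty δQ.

Q is a product of powers, so relative uncertainties combine in quadrature:
  (-1·δd/d)² = (-1×0.0450)² = 0.00202;  (2·δz/z)² = (2×0.0970)² = 0.0376;  (2·δr/r)² = (2×0.0400)² = 0.00640;  (−½·δw/w)² = (-0.5×0.0960)² = 0.00230
δQ/Q = √(0.0484) = 0.220
Q = 43.9, so δQ = 0.220 × 43.9 = 9.66.

9.66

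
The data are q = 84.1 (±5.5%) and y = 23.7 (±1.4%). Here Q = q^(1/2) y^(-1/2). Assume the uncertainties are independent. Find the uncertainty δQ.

Relative error in a monomial: (δQ/Q)² = Σ (nᵢ · δxᵢ/xᵢ)².
  (½·δq/q)² = (0.5×0.0550)² = 0.000756;  (−½·δy/y)² = (-0.5×0.0140)² = 4.9e-05
δQ/Q = √(0.000805) = 0.0284
Q = 1.88, so δQ = 0.0284 × 1.88 = 0.0535.

0.0535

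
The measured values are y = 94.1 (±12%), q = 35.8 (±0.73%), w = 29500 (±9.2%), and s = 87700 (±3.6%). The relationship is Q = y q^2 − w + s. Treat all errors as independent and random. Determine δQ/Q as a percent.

8.48%

Let p = y·q^2 = 1.21e+05. δp/p = √((1·δy/y)² + (2·δq/q)²) = √(0.0144 + 0.000213) = 0.121, so δp = 14600.
Q = p − w + s: δQ = √(δp² + δw² + δs²) = √(2.13e+08 + 7.37e+06 + 9.97e+06) = 15200
Q = 1.79e+05, so δQ/Q = 15200/1.79e+05 = 0.0848.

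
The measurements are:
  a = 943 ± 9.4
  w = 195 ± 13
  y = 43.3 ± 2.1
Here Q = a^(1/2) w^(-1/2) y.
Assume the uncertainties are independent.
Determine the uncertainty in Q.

5.62

Q is a product of powers, so relative uncertainties combine in quadrature:
  (½·δa/a)² = (0.5×0.00997)² = 2.48e-05;  (−½·δw/w)² = (-0.5×0.0667)² = 0.00111;  (1·δy/y)² = (1×0.0485)² = 0.00235
δQ/Q = √(0.00349) = 0.0591
Q = 95.2, so δQ = 0.0591 × 95.2 = 5.62.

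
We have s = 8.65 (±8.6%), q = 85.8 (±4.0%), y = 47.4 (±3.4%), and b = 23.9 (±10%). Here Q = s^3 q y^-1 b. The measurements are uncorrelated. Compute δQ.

7890

Q is a product of powers, so relative uncertainties combine in quadrature:
  (3·δs/s)² = (3×0.0860)² = 0.0666;  (1·δq/q)² = (1×0.0400)² = 0.00160;  (-1·δy/y)² = (-1×0.0340)² = 0.00116;  (1·δb/b)² = (1×0.100)² = 0.0100
δQ/Q = √(0.0793) = 0.282
Q = 28000, so δQ = 0.282 × 28000 = 7890.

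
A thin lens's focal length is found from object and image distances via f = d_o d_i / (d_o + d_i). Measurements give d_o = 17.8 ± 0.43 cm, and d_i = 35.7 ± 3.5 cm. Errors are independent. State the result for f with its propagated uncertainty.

11.9 ± 0.432 cm

∂f/∂d_o = (d_i/(d_o+d_i))² = 0.445;  ∂f/∂d_i = (d_o/(d_o+d_i))² = 0.111
δf = √((∂f/∂d_o · δd_o)² + (∂f/∂d_i · δd_i)²) = √(0.0367 + 0.150) = 0.432 cm
f = 11.9 cm.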